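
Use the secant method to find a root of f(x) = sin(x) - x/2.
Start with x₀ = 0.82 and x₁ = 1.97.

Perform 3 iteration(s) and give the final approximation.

f(x) = sin(x) - x/2
x₀ = 0.82, x₁ = 1.97

Secant formula: x_{n+1} = x_n - f(x_n)(x_n - x_{n-1})/(f(x_n) - f(x_{n-1}))

Iteration 1:
  f(0.820000) = 0.321146
  f(1.970000) = -0.063629
  x_2 = 1.970000 - (-0.063629)×(1.970000 - 0.820000)/(-0.063629 - 0.321146)
       = 1.779828
Iteration 2:
  f(1.970000) = -0.063629
  f(1.779828) = 0.088319
  x_3 = 1.779828 - 0.088319×(1.779828 - 1.970000)/(0.088319 - (-0.063629))
       = 1.890364
Iteration 3:
  f(1.779828) = 0.088319
  f(1.890364) = 0.004189
  x_4 = 1.890364 - 0.004189×(1.890364 - 1.779828)/(0.004189 - 0.088319)
       = 1.895868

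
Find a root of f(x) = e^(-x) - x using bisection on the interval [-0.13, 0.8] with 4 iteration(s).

f(x) = e^(-x) - x
Initial interval: [-0.13, 0.8]

Iteration 1:
  c_1 = (-0.130000 + 0.800000)/2 = 0.335000
  f(c_1) = f(0.335000) = 0.380338
  f(a) × f(c) ≥ 0, new interval: [0.335000, 0.800000]
Iteration 2:
  c_2 = (0.335000 + 0.800000)/2 = 0.567500
  f(c_2) = f(0.567500) = -0.000559
  f(a) × f(c) < 0, new interval: [0.335000, 0.567500]
Iteration 3:
  c_3 = (0.335000 + 0.567500)/2 = 0.451250
  f(c_3) = f(0.451250) = 0.185582
  f(a) × f(c) ≥ 0, new interval: [0.451250, 0.567500]
Iteration 4:
  c_4 = (0.451250 + 0.567500)/2 = 0.509375
  f(c_4) = f(0.509375) = 0.091496
  f(a) × f(c) ≥ 0, new interval: [0.509375, 0.567500]

After 4 iteration(s), the approximation is c_4 = 0.509375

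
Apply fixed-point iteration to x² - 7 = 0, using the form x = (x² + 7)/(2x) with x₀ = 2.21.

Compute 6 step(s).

Equation: x² - 7 = 0
Fixed-point form: x = (x² + 7)/(2x)
x₀ = 2.21

x_1 = g(2.210000) = 2.688710
x_2 = g(2.688710) = 2.646095
x_3 = g(2.646095) = 2.645751
x_4 = g(2.645751) = 2.645751
x_5 = g(2.645751) = 2.645751
x_6 = g(2.645751) = 2.645751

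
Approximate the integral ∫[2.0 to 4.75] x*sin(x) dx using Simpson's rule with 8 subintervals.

f(x) = x*sin(x)
a = 2.0, b = 4.75, n = 8
h = (b - a)/n = 0.343750

Simpson's rule: (h/3)[f(x₀) + 4f(x₁) + 2f(x₂) + ... + f(xₙ)]

x_0 = 2.0000, f(x_0) = 1.818595, coefficient = 1
x_1 = 2.3438, f(x_1) = 1.677777, coefficient = 4
x_2 = 2.6875, f(x_2) = 1.178864, coefficient = 2
x_3 = 3.0312, f(x_3) = 0.333798, coefficient = 4
x_4 = 3.3750, f(x_4) = -0.780617, coefficient = 2
x_5 = 3.7188, f(x_5) = -2.029113, coefficient = 4
x_6 = 4.0625, f(x_6) = -3.234363, coefficient = 2
x_7 = 4.4062, f(x_7) = -4.201378, coefficient = 4
x_8 = 4.7500, f(x_8) = -4.746641, coefficient = 1

I ≈ (0.343750/3) × -25.475947 = -2.919119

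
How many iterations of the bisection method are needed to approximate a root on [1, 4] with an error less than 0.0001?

We need (b-a)/2^n ≤ 0.0001
(4 - 1)/2^n ≤ 0.0001
3/2^n ≤ 0.0001
2^n ≥ 30000
n ≥ log₂(30000) = 14.87
n ≥ 15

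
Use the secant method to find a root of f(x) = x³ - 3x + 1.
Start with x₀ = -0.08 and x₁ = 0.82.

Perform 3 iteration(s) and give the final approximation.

f(x) = x³ - 3x + 1
x₀ = -0.08, x₁ = 0.82

Secant formula: x_{n+1} = x_n - f(x_n)(x_n - x_{n-1})/(f(x_n) - f(x_{n-1}))

Iteration 1:
  f(-0.080000) = 1.239488
  f(0.820000) = -0.908632
  x_2 = 0.820000 - (-0.908632)×(0.820000 - (-0.080000))/(-0.908632 - 1.239488)
       = 0.439310
Iteration 2:
  f(0.820000) = -0.908632
  f(0.439310) = -0.233145
  x_3 = 0.439310 - (-0.233145)×(0.439310 - 0.820000)/(-0.233145 - (-0.908632))
       = 0.307914
Iteration 3:
  f(0.439310) = -0.233145
  f(0.307914) = 0.105452
  x_4 = 0.307914 - 0.105452×(0.307914 - 0.439310)/(0.105452 - (-0.233145))
       = 0.348835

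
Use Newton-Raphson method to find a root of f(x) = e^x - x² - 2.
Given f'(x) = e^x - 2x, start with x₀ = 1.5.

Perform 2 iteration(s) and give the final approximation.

f(x) = e^x - x² - 2
f'(x) = e^x - 2x
x₀ = 1.5

Newton-Raphson formula: x_{n+1} = x_n - f(x_n)/f'(x_n)

Iteration 1:
  f(1.500000) = 0.231689
  f'(1.500000) = 1.481689
  x_1 = 1.500000 - 0.231689/1.481689 = 1.343632
Iteration 2:
  f(1.343632) = 0.027592
  f'(1.343632) = 1.145675
  x_2 = 1.343632 - 0.027592/1.145675 = 1.319548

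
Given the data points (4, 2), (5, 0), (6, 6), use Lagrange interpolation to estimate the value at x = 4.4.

Lagrange interpolation formula:
P(x) = Σ yᵢ × Lᵢ(x)
where Lᵢ(x) = Π_{j≠i} (x - xⱼ)/(xᵢ - xⱼ)

L_0(4.4) = (4.4 - 5)/(4 - 5) × (4.4 - 6)/(4 - 6) = 0.480000
L_1(4.4) = (4.4 - 4)/(5 - 4) × (4.4 - 6)/(5 - 6) = 0.640000
L_2(4.4) = (4.4 - 4)/(6 - 4) × (4.4 - 5)/(6 - 5) = -0.120000

P(4.4) = 2×L_0(4.4) + 0×L_1(4.4) + 6×L_2(4.4)
P(4.4) = 0.240000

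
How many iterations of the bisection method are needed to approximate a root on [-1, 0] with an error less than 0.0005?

We need (b-a)/2^n ≤ 0.0005
(0 - (-1))/2^n ≤ 0.0005
1/2^n ≤ 0.0005
2^n ≥ 2000
n ≥ log₂(2000) = 10.97
n ≥ 11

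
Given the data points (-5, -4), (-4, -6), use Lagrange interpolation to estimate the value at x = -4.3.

Lagrange interpolation formula:
P(x) = Σ yᵢ × Lᵢ(x)
where Lᵢ(x) = Π_{j≠i} (x - xⱼ)/(xᵢ - xⱼ)

L_0(-4.3) = (-4.3 - (-4))/(-5 - (-4)) = 0.300000
L_1(-4.3) = (-4.3 - (-5))/(-4 - (-5)) = 0.700000

P(-4.3) = (-4)×L_0(-4.3) + (-6)×L_1(-4.3)
P(-4.3) = -5.400000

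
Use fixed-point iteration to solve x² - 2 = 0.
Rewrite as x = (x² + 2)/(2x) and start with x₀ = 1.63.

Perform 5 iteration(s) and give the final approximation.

Equation: x² - 2 = 0
Fixed-point form: x = (x² + 2)/(2x)
x₀ = 1.63

x_1 = g(1.630000) = 1.428497
x_2 = g(1.428497) = 1.414285
x_3 = g(1.414285) = 1.414214
x_4 = g(1.414214) = 1.414214
x_5 = g(1.414214) = 1.414214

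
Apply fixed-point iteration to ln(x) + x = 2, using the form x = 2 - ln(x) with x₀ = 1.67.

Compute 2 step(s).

Equation: ln(x) + x = 2
Fixed-point form: x = 2 - ln(x)
x₀ = 1.67

x_1 = g(1.670000) = 1.487176
x_2 = g(1.487176) = 1.603121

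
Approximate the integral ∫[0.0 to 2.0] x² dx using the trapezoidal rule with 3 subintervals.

f(x) = x²
a = 0.0, b = 2.0, n = 3
h = (b - a)/n = 0.666667

Trapezoidal rule: (h/2)[f(x₀) + 2f(x₁) + 2f(x₂) + ... + f(xₙ)]

x_0 = 0.0000, f(x_0) = 0.000000, coefficient = 1
x_1 = 0.6667, f(x_1) = 0.444444, coefficient = 2
x_2 = 1.3333, f(x_2) = 1.777778, coefficient = 2
x_3 = 2.0000, f(x_3) = 4.000000, coefficient = 1

I ≈ (0.666667/2) × 8.444444 = 2.814815
Exact value: 2.666667
Error: 0.148148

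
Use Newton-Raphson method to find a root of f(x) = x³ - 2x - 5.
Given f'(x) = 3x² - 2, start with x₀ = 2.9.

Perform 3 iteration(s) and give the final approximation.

f(x) = x³ - 2x - 5
f'(x) = 3x² - 2
x₀ = 2.9

Newton-Raphson formula: x_{n+1} = x_n - f(x_n)/f'(x_n)

Iteration 1:
  f(2.900000) = 13.589000
  f'(2.900000) = 23.230000
  x_1 = 2.900000 - 13.589000/23.230000 = 2.315024
Iteration 2:
  f(2.315024) = 2.776939
  f'(2.315024) = 14.078004
  x_2 = 2.315024 - 2.776939/14.078004 = 2.117770
Iteration 3:
  f(2.117770) = 0.262551
  f'(2.117770) = 11.454848
  x_3 = 2.117770 - 0.262551/11.454848 = 2.094849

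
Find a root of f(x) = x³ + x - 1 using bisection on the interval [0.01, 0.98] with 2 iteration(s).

f(x) = x³ + x - 1
Initial interval: [0.01, 0.98]

Iteration 1:
  c_1 = (0.010000 + 0.980000)/2 = 0.495000
  f(c_1) = f(0.495000) = -0.383713
  f(a) × f(c) ≥ 0, new interval: [0.495000, 0.980000]
Iteration 2:
  c_2 = (0.495000 + 0.980000)/2 = 0.737500
  f(c_2) = f(0.737500) = 0.138631
  f(a) × f(c) < 0, new interval: [0.495000, 0.737500]

After 2 iteration(s), the approximation is c_2 = 0.737500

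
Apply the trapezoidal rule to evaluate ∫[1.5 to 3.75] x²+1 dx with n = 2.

f(x) = x²+1
a = 1.5, b = 3.75, n = 2
h = (b - a)/n = 1.125000

Trapezoidal rule: (h/2)[f(x₀) + 2f(x₁) + 2f(x₂) + ... + f(xₙ)]

x_0 = 1.5000, f(x_0) = 3.250000, coefficient = 1
x_1 = 2.6250, f(x_1) = 7.890625, coefficient = 2
x_2 = 3.7500, f(x_2) = 15.062500, coefficient = 1

I ≈ (1.125000/2) × 34.093750 = 19.177734
Exact value: 18.703125
Error: 0.474609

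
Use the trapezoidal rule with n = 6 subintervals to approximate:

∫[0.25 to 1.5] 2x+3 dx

f(x) = 2x+3
a = 0.25, b = 1.5, n = 6
h = (b - a)/n = 0.208333

Trapezoidal rule: (h/2)[f(x₀) + 2f(x₁) + 2f(x₂) + ... + f(xₙ)]

x_0 = 0.2500, f(x_0) = 3.500000, coefficient = 1
x_1 = 0.4583, f(x_1) = 3.916667, coefficient = 2
x_2 = 0.6667, f(x_2) = 4.333333, coefficient = 2
x_3 = 0.8750, f(x_3) = 4.750000, coefficient = 2
x_4 = 1.0833, f(x_4) = 5.166667, coefficient = 2
x_5 = 1.2917, f(x_5) = 5.583333, coefficient = 2
x_6 = 1.5000, f(x_6) = 6.000000, coefficient = 1

I ≈ (0.208333/2) × 57.000000 = 5.937500
Exact value: 5.937500
Error: 0.000000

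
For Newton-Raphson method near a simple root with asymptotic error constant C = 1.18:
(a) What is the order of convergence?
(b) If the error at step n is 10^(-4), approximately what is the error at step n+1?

(a) Newton-Raphson has quadratic (order 2) convergence near simple roots.
    This means |e_{n+1}| ≈ C|e_n|².

(b) With |e_n| = 10^(-4) and C = 1.18:
    |e_{n+1}| ≈ 1.18 × (10^(-4))² = 1.18 × 10^(-8)

(a) 2 (quadratic); (b) |e_{n+1}| ≈ 1.180e-08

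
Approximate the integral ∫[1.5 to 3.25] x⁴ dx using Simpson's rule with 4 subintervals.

f(x) = x⁴
a = 1.5, b = 3.25, n = 4
h = (b - a)/n = 0.437500

Simpson's rule: (h/3)[f(x₀) + 4f(x₁) + 2f(x₂) + ... + f(xₙ)]

x_0 = 1.5000, f(x_0) = 5.062500, coefficient = 1
x_1 = 1.9375, f(x_1) = 14.091812, coefficient = 4
x_2 = 2.3750, f(x_2) = 31.816650, coefficient = 2
x_3 = 2.8125, f(x_3) = 62.570572, coefficient = 4
x_4 = 3.2500, f(x_4) = 111.566406, coefficient = 1

I ≈ (0.437500/3) × 486.911743 = 71.007963
Exact value: 70.999414
Error: 0.008548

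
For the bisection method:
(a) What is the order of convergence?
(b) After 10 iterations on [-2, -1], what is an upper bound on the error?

(a) Bisection has linear (order 1) convergence; the error is halved each step.

(b) Error bound = (b-a)/2^n = (-1 - (-2))/2^{10}
    = 1/2^{10}

(a) 1 (linear); (b) error ≤ 9.77e-04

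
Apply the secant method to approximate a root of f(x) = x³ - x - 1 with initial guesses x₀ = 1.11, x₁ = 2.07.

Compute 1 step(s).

f(x) = x³ - x - 1
x₀ = 1.11, x₁ = 2.07

Secant formula: x_{n+1} = x_n - f(x_n)(x_n - x_{n-1})/(f(x_n) - f(x_{n-1}))

Iteration 1:
  f(1.110000) = -0.742369
  f(2.070000) = 5.799743
  x_2 = 2.070000 - 5.799743×(2.070000 - 1.110000)/(5.799743 - (-0.742369))
       = 1.218936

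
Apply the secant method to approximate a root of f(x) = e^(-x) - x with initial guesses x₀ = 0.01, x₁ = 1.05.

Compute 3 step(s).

f(x) = e^(-x) - x
x₀ = 0.01, x₁ = 1.05

Secant formula: x_{n+1} = x_n - f(x_n)(x_n - x_{n-1})/(f(x_n) - f(x_{n-1}))

Iteration 1:
  f(0.010000) = 0.980050
  f(1.050000) = -0.700062
  x_2 = 1.050000 - (-0.700062)×(1.050000 - 0.010000)/(-0.700062 - 0.980050)
       = 0.616657
Iteration 2:
  f(1.050000) = -0.700062
  f(0.616657) = -0.076911
  x_3 = 0.616657 - (-0.076911)×(0.616657 - 1.050000)/(-0.076911 - (-0.700062))
       = 0.563172
Iteration 3:
  f(0.616657) = -0.076911
  f(0.563172) = 0.006227
  x_4 = 0.563172 - 0.006227×(0.563172 - 0.616657)/(0.006227 - (-0.076911))
       = 0.567179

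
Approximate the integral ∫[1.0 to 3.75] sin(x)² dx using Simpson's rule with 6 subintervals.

f(x) = sin(x)²
a = 1.0, b = 3.75, n = 6
h = (b - a)/n = 0.458333

Simpson's rule: (h/3)[f(x₀) + 4f(x₁) + 2f(x₂) + ... + f(xₙ)]

x_0 = 1.0000, f(x_0) = 0.708073, coefficient = 1
x_1 = 1.4583, f(x_1) = 0.987405, coefficient = 4
x_2 = 1.9167, f(x_2) = 0.885068, coefficient = 2
x_3 = 2.3750, f(x_3) = 0.481199, coefficient = 4
x_4 = 2.8333, f(x_4) = 0.092052, coefficient = 2
x_5 = 3.2917, f(x_5) = 0.022354, coefficient = 4
x_6 = 3.7500, f(x_6) = 0.326682, coefficient = 1

I ≈ (0.458333/3) × 8.952828 = 1.367793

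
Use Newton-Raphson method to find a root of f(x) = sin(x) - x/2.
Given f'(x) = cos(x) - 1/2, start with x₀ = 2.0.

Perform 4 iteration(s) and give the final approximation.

f(x) = sin(x) - x/2
f'(x) = cos(x) - 1/2
x₀ = 2.0

Newton-Raphson formula: x_{n+1} = x_n - f(x_n)/f'(x_n)

Iteration 1:
  f(2.000000) = -0.090703
  f'(2.000000) = -0.916147
  x_1 = 2.000000 - (-0.090703)/(-0.916147) = 1.900996
Iteration 2:
  f(1.900996) = -0.004520
  f'(1.900996) = -0.824232
  x_2 = 1.900996 - (-0.004520)/(-0.824232) = 1.895512
Iteration 3:
  f(1.895512) = -0.000014
  f'(1.895512) = -0.819039
  x_3 = 1.895512 - (-0.000014)/(-0.819039) = 1.895494
Iteration 4:
  f(1.895494) = 0.000000
  f'(1.895494) = -0.819023
  x_4 = 1.895494 - 0.000000/(-0.819023) = 1.895494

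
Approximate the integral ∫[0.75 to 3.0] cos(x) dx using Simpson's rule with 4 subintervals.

f(x) = cos(x)
a = 0.75, b = 3.0, n = 4
h = (b - a)/n = 0.562500

Simpson's rule: (h/3)[f(x₀) + 4f(x₁) + 2f(x₂) + ... + f(xₙ)]

x_0 = 0.7500, f(x_0) = 0.731689, coefficient = 1
x_1 = 1.3125, f(x_1) = 0.255434, coefficient = 4
x_2 = 1.8750, f(x_2) = -0.299534, coefficient = 2
x_3 = 2.4375, f(x_3) = -0.762199, coefficient = 4
x_4 = 3.0000, f(x_4) = -0.989992, coefficient = 1

I ≈ (0.562500/3) × -2.884432 = -0.540831
Exact value: -0.540519
Error: 0.000312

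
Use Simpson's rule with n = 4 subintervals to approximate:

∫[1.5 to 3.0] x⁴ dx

f(x) = x⁴
a = 1.5, b = 3.0, n = 4
h = (b - a)/n = 0.375000

Simpson's rule: (h/3)[f(x₀) + 4f(x₁) + 2f(x₂) + ... + f(xₙ)]

x_0 = 1.5000, f(x_0) = 5.062500, coefficient = 1
x_1 = 1.8750, f(x_1) = 12.359619, coefficient = 4
x_2 = 2.2500, f(x_2) = 25.628906, coefficient = 2
x_3 = 2.6250, f(x_3) = 47.480713, coefficient = 4
x_4 = 3.0000, f(x_4) = 81.000000, coefficient = 1

I ≈ (0.375000/3) × 376.681641 = 47.085205
Exact value: 47.081250
Error: 0.003955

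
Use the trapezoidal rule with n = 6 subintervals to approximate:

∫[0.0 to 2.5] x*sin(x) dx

f(x) = x*sin(x)
a = 0.0, b = 2.5, n = 6
h = (b - a)/n = 0.416667

Trapezoidal rule: (h/2)[f(x₀) + 2f(x₁) + 2f(x₂) + ... + f(xₙ)]

x_0 = 0.0000, f(x_0) = 0.000000, coefficient = 1
x_1 = 0.4167, f(x_1) = 0.168631, coefficient = 2
x_2 = 0.8333, f(x_2) = 0.616814, coefficient = 2
x_3 = 1.2500, f(x_3) = 1.186231, coefficient = 2
x_4 = 1.6667, f(x_4) = 1.659013, coefficient = 2
x_5 = 2.0833, f(x_5) = 1.815632, coefficient = 2
x_6 = 2.5000, f(x_6) = 1.496180, coefficient = 1

I ≈ (0.416667/2) × 12.388822 = 2.581005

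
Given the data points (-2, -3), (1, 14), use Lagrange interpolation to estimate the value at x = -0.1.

Lagrange interpolation formula:
P(x) = Σ yᵢ × Lᵢ(x)
where Lᵢ(x) = Π_{j≠i} (x - xⱼ)/(xᵢ - xⱼ)

L_0(-0.1) = (-0.1 - 1)/(-2 - 1) = 0.366667
L_1(-0.1) = (-0.1 - (-2))/(1 - (-2)) = 0.633333

P(-0.1) = (-3)×L_0(-0.1) + 14×L_1(-0.1)
P(-0.1) = 7.766667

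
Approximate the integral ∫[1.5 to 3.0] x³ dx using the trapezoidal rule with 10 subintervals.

f(x) = x³
a = 1.5, b = 3.0, n = 10
h = (b - a)/n = 0.150000

Trapezoidal rule: (h/2)[f(x₀) + 2f(x₁) + 2f(x₂) + ... + f(xₙ)]

x_0 = 1.5000, f(x_0) = 3.375000, coefficient = 1
x_1 = 1.6500, f(x_1) = 4.492125, coefficient = 2
x_2 = 1.8000, f(x_2) = 5.832000, coefficient = 2
x_3 = 1.9500, f(x_3) = 7.414875, coefficient = 2
x_4 = 2.1000, f(x_4) = 9.261000, coefficient = 2
x_5 = 2.2500, f(x_5) = 11.390625, coefficient = 2
x_6 = 2.4000, f(x_6) = 13.824000, coefficient = 2
x_7 = 2.5500, f(x_7) = 16.581375, coefficient = 2
x_8 = 2.7000, f(x_8) = 19.683000, coefficient = 2
x_9 = 2.8500, f(x_9) = 23.149125, coefficient = 2
x_10 = 3.0000, f(x_10) = 27.000000, coefficient = 1

I ≈ (0.150000/2) × 253.631250 = 19.022344
Exact value: 18.984375
Error: 0.037969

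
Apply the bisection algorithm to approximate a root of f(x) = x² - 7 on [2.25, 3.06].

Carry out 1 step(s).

f(x) = x² - 7
Initial interval: [2.25, 3.06]

Iteration 1:
  c_1 = (2.250000 + 3.060000)/2 = 2.655000
  f(c_1) = f(2.655000) = 0.049025
  f(a) × f(c) < 0, new interval: [2.250000, 2.655000]

After 1 iteration(s), the approximation is c_1 = 2.655000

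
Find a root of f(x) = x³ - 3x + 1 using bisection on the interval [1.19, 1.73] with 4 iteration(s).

f(x) = x³ - 3x + 1
Initial interval: [1.19, 1.73]

Iteration 1:
  c_1 = (1.190000 + 1.730000)/2 = 1.460000
  f(c_1) = f(1.460000) = -0.267864
  f(a) × f(c) ≥ 0, new interval: [1.460000, 1.730000]
Iteration 2:
  c_2 = (1.460000 + 1.730000)/2 = 1.595000
  f(c_2) = f(1.595000) = 0.272720
  f(a) × f(c) < 0, new interval: [1.460000, 1.595000]
Iteration 3:
  c_3 = (1.460000 + 1.595000)/2 = 1.527500
  f(c_3) = f(1.527500) = -0.018451
  f(a) × f(c) ≥ 0, new interval: [1.527500, 1.595000]
Iteration 4:
  c_4 = (1.527500 + 1.595000)/2 = 1.561250
  f(c_4) = f(1.561250) = 0.121799
  f(a) × f(c) < 0, new interval: [1.527500, 1.561250]

After 4 iteration(s), the approximation is c_4 = 1.561250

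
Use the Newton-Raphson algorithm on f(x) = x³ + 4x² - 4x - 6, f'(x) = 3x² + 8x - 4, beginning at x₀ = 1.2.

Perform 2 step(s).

f(x) = x³ + 4x² - 4x - 6
f'(x) = 3x² + 8x - 4
x₀ = 1.2

Newton-Raphson formula: x_{n+1} = x_n - f(x_n)/f'(x_n)

Iteration 1:
  f(1.200000) = -3.312000
  f'(1.200000) = 9.920000
  x_1 = 1.200000 - (-3.312000)/9.920000 = 1.533871
Iteration 2:
  f(1.533871) = 0.884387
  f'(1.533871) = 15.329248
  x_2 = 1.533871 - 0.884387/15.329248 = 1.476178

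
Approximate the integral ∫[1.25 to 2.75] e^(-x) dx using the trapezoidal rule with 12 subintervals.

f(x) = e^(-x)
a = 1.25, b = 2.75, n = 12
h = (b - a)/n = 0.125000

Trapezoidal rule: (h/2)[f(x₀) + 2f(x₁) + 2f(x₂) + ... + f(xₙ)]

x_0 = 1.2500, f(x_0) = 0.286505, coefficient = 1
x_1 = 1.3750, f(x_1) = 0.252840, coefficient = 2
x_2 = 1.5000, f(x_2) = 0.223130, coefficient = 2
x_3 = 1.6250, f(x_3) = 0.196912, coefficient = 2
x_4 = 1.7500, f(x_4) = 0.173774, coefficient = 2
x_5 = 1.8750, f(x_5) = 0.153355, coefficient = 2
x_6 = 2.0000, f(x_6) = 0.135335, coefficient = 2
x_7 = 2.1250, f(x_7) = 0.119433, coefficient = 2
x_8 = 2.2500, f(x_8) = 0.105399, coefficient = 2
x_9 = 2.3750, f(x_9) = 0.093014, coefficient = 2
x_10 = 2.5000, f(x_10) = 0.082085, coefficient = 2
x_11 = 2.6250, f(x_11) = 0.072440, coefficient = 2
x_12 = 2.7500, f(x_12) = 0.063928, coefficient = 1

I ≈ (0.125000/2) × 3.565867 = 0.222867
Exact value: 0.222577
Error: 0.000290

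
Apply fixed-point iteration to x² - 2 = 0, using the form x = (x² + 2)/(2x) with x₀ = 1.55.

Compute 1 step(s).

Equation: x² - 2 = 0
Fixed-point form: x = (x² + 2)/(2x)
x₀ = 1.55

x_1 = g(1.550000) = 1.420161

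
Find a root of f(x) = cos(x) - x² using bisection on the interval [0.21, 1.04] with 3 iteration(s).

f(x) = cos(x) - x²
Initial interval: [0.21, 1.04]

Iteration 1:
  c_1 = (0.210000 + 1.040000)/2 = 0.625000
  f(c_1) = f(0.625000) = 0.420338
  f(a) × f(c) ≥ 0, new interval: [0.625000, 1.040000]
Iteration 2:
  c_2 = (0.625000 + 1.040000)/2 = 0.832500
  f(c_2) = f(0.832500) = -0.020027
  f(a) × f(c) < 0, new interval: [0.625000, 0.832500]
Iteration 3:
  c_3 = (0.625000 + 0.832500)/2 = 0.728750
  f(c_3) = f(0.728750) = 0.214931
  f(a) × f(c) ≥ 0, new interval: [0.728750, 0.832500]

After 3 iteration(s), the approximation is c_3 = 0.728750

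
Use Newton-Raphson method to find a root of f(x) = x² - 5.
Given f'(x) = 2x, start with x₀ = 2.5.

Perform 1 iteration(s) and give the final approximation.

f(x) = x² - 5
f'(x) = 2x
x₀ = 2.5

Newton-Raphson formula: x_{n+1} = x_n - f(x_n)/f'(x_n)

Iteration 1:
  f(2.500000) = 1.250000
  f'(2.500000) = 5.000000
  x_1 = 2.500000 - 1.250000/5.000000 = 2.250000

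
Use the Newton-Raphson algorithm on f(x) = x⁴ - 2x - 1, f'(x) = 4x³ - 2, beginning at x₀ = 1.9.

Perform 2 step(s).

f(x) = x⁴ - 2x - 1
f'(x) = 4x³ - 2
x₀ = 1.9

Newton-Raphson formula: x_{n+1} = x_n - f(x_n)/f'(x_n)

Iteration 1:
  f(1.900000) = 8.232100
  f'(1.900000) = 25.436000
  x_1 = 1.900000 - 8.232100/25.436000 = 1.576360
Iteration 2:
  f(1.576360) = 2.022066
  f'(1.576360) = 13.668465
  x_2 = 1.576360 - 2.022066/13.668465 = 1.428424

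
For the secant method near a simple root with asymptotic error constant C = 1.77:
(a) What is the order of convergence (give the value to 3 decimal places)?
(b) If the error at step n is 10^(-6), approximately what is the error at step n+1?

(a) Secant method has superlinear convergence with order φ = (1+√5)/2 ≈ 1.618.
    This means |e_{n+1}| ≈ C|e_n|^1.618.

(b) With |e_n| = 10^(-6) and C = 1.77:
    |e_{n+1}| ≈ 1.77 × (10^(-6))^1.618 = 1.77 × 10^(-9.71)

(a) ≈ 1.618 (golden ratio); (b) |e_{n+1}| ≈ 3.466e-10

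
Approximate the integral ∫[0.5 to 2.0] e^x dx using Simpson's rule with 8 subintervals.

f(x) = e^x
a = 0.5, b = 2.0, n = 8
h = (b - a)/n = 0.187500

Simpson's rule: (h/3)[f(x₀) + 4f(x₁) + 2f(x₂) + ... + f(xₙ)]

x_0 = 0.5000, f(x_0) = 1.648721, coefficient = 1
x_1 = 0.6875, f(x_1) = 1.988737, coefficient = 4
x_2 = 0.8750, f(x_2) = 2.398875, coefficient = 2
x_3 = 1.0625, f(x_3) = 2.893596, coefficient = 4
x_4 = 1.2500, f(x_4) = 3.490343, coefficient = 2
x_5 = 1.4375, f(x_5) = 4.210157, coefficient = 4
x_6 = 1.6250, f(x_6) = 5.078419, coefficient = 2
x_7 = 1.8125, f(x_7) = 6.125743, coefficient = 4
x_8 = 2.0000, f(x_8) = 7.389056, coefficient = 1

I ≈ (0.187500/3) × 91.845985 = 5.740374
Exact value: 5.740335
Error: 0.000039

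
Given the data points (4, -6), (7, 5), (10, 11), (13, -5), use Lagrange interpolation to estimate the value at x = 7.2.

Lagrange interpolation formula:
P(x) = Σ yᵢ × Lᵢ(x)
where Lᵢ(x) = Π_{j≠i} (x - xⱼ)/(xᵢ - xⱼ)

L_0(7.2) = (7.2 - 7)/(4 - 7) × (7.2 - 10)/(4 - 10) × (7.2 - 13)/(4 - 13) = -0.020049
L_1(7.2) = (7.2 - 4)/(7 - 4) × (7.2 - 10)/(7 - 10) × (7.2 - 13)/(7 - 13) = 0.962370
L_2(7.2) = (7.2 - 4)/(10 - 4) × (7.2 - 7)/(10 - 7) × (7.2 - 13)/(10 - 13) = 0.068741
L_3(7.2) = (7.2 - 4)/(13 - 4) × (7.2 - 7)/(13 - 7) × (7.2 - 10)/(13 - 10) = -0.011062

P(7.2) = (-6)×L_0(7.2) + 5×L_1(7.2) + 11×L_2(7.2) + (-5)×L_3(7.2)
P(7.2) = 5.743605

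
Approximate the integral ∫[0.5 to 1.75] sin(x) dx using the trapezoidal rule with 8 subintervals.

f(x) = sin(x)
a = 0.5, b = 1.75, n = 8
h = (b - a)/n = 0.156250

Trapezoidal rule: (h/2)[f(x₀) + 2f(x₁) + 2f(x₂) + ... + f(xₙ)]

x_0 = 0.5000, f(x_0) = 0.479426, coefficient = 1
x_1 = 0.6562, f(x_1) = 0.610150, coefficient = 2
x_2 = 0.8125, f(x_2) = 0.726009, coefficient = 2
x_3 = 0.9688, f(x_3) = 0.824178, coefficient = 2
x_4 = 1.1250, f(x_4) = 0.902268, coefficient = 2
x_5 = 1.2812, f(x_5) = 0.958374, coefficient = 2
x_6 = 1.4375, f(x_6) = 0.991129, coefficient = 2
x_7 = 1.5938, f(x_7) = 0.999737, coefficient = 2
x_8 = 1.7500, f(x_8) = 0.983986, coefficient = 1

I ≈ (0.156250/2) × 13.487100 = 1.053680
Exact value: 1.055829
Error: 0.002149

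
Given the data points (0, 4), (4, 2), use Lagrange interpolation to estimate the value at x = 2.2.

Lagrange interpolation formula:
P(x) = Σ yᵢ × Lᵢ(x)
where Lᵢ(x) = Π_{j≠i} (x - xⱼ)/(xᵢ - xⱼ)

L_0(2.2) = (2.2 - 4)/(0 - 4) = 0.450000
L_1(2.2) = (2.2 - 0)/(4 - 0) = 0.550000

P(2.2) = 4×L_0(2.2) + 2×L_1(2.2)
P(2.2) = 2.900000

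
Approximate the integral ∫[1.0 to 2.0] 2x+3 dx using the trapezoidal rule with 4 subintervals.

f(x) = 2x+3
a = 1.0, b = 2.0, n = 4
h = (b - a)/n = 0.250000

Trapezoidal rule: (h/2)[f(x₀) + 2f(x₁) + 2f(x₂) + ... + f(xₙ)]

x_0 = 1.0000, f(x_0) = 5.000000, coefficient = 1
x_1 = 1.2500, f(x_1) = 5.500000, coefficient = 2
x_2 = 1.5000, f(x_2) = 6.000000, coefficient = 2
x_3 = 1.7500, f(x_3) = 6.500000, coefficient = 2
x_4 = 2.0000, f(x_4) = 7.000000, coefficient = 1

I ≈ (0.250000/2) × 48.000000 = 6.000000
Exact value: 6.000000
Error: 0.000000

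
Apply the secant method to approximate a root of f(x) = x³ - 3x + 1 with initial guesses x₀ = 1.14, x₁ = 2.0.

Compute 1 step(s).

f(x) = x³ - 3x + 1
x₀ = 1.14, x₁ = 2.0

Secant formula: x_{n+1} = x_n - f(x_n)(x_n - x_{n-1})/(f(x_n) - f(x_{n-1}))

Iteration 1:
  f(1.140000) = -0.938456
  f(2.000000) = 3.000000
  x_2 = 2.000000 - 3.000000×(2.000000 - 1.140000)/(3.000000 - (-0.938456))
       = 1.344921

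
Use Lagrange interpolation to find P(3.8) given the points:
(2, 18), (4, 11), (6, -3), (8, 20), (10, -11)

Lagrange interpolation formula:
P(x) = Σ yᵢ × Lᵢ(x)
where Lᵢ(x) = Π_{j≠i} (x - xⱼ)/(xᵢ - xⱼ)

L_0(3.8) = (3.8 - 4)/(2 - 4) × (3.8 - 6)/(2 - 6) × (3.8 - 8)/(2 - 8) × (3.8 - 10)/(2 - 10) = 0.029838
L_1(3.8) = (3.8 - 2)/(4 - 2) × (3.8 - 6)/(4 - 6) × (3.8 - 8)/(4 - 8) × (3.8 - 10)/(4 - 10) = 1.074150
L_2(3.8) = (3.8 - 2)/(6 - 2) × (3.8 - 4)/(6 - 4) × (3.8 - 8)/(6 - 8) × (3.8 - 10)/(6 - 10) = -0.146475
L_3(3.8) = (3.8 - 2)/(8 - 2) × (3.8 - 4)/(8 - 4) × (3.8 - 6)/(8 - 6) × (3.8 - 10)/(8 - 10) = 0.051150
L_4(3.8) = (3.8 - 2)/(10 - 2) × (3.8 - 4)/(10 - 4) × (3.8 - 6)/(10 - 6) × (3.8 - 8)/(10 - 8) = -0.008663

P(3.8) = 18×L_0(3.8) + 11×L_1(3.8) + (-3)×L_2(3.8) + 20×L_3(3.8) + (-11)×L_4(3.8)
P(3.8) = 13.910438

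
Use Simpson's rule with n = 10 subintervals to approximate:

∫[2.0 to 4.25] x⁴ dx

f(x) = x⁴
a = 2.0, b = 4.25, n = 10
h = (b - a)/n = 0.225000

Simpson's rule: (h/3)[f(x₀) + 4f(x₁) + 2f(x₂) + ... + f(xₙ)]

x_0 = 2.0000, f(x_0) = 16.000000, coefficient = 1
x_1 = 2.2250, f(x_1) = 24.508688, coefficient = 4
x_2 = 2.4500, f(x_2) = 36.030006, coefficient = 2
x_3 = 2.6750, f(x_3) = 51.202969, coefficient = 4
x_4 = 2.9000, f(x_4) = 70.728100, coefficient = 2
x_5 = 3.1250, f(x_5) = 95.367432, coefficient = 4
x_6 = 3.3500, f(x_6) = 125.944506, coefficient = 2
x_7 = 3.5750, f(x_7) = 163.344375, coefficient = 4
x_8 = 3.8000, f(x_8) = 208.513600, coefficient = 2
x_9 = 4.0250, f(x_9) = 262.460250, coefficient = 4
x_10 = 4.2500, f(x_10) = 326.253906, coefficient = 1

I ≈ (0.225000/3) × 3612.221189 = 270.916589
Exact value: 270.915820
Error: 0.000769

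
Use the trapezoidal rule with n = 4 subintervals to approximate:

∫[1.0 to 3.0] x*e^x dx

f(x) = x*e^x
a = 1.0, b = 3.0, n = 4
h = (b - a)/n = 0.500000

Trapezoidal rule: (h/2)[f(x₀) + 2f(x₁) + 2f(x₂) + ... + f(xₙ)]

x_0 = 1.0000, f(x_0) = 2.718282, coefficient = 1
x_1 = 1.5000, f(x_1) = 6.722534, coefficient = 2
x_2 = 2.0000, f(x_2) = 14.778112, coefficient = 2
x_3 = 2.5000, f(x_3) = 30.456235, coefficient = 2
x_4 = 3.0000, f(x_4) = 60.256611, coefficient = 1

I ≈ (0.500000/2) × 166.888654 = 41.722164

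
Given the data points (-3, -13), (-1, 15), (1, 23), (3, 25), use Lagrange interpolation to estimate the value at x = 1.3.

Lagrange interpolation formula:
P(x) = Σ yᵢ × Lᵢ(x)
where Lᵢ(x) = Π_{j≠i} (x - xⱼ)/(xᵢ - xⱼ)

L_0(1.3) = (1.3 - (-1))/(-3 - (-1)) × (1.3 - 1)/(-3 - 1) × (1.3 - 3)/(-3 - 3) = 0.024438
L_1(1.3) = (1.3 - (-3))/(-1 - (-3)) × (1.3 - 1)/(-1 - 1) × (1.3 - 3)/(-1 - 3) = -0.137063
L_2(1.3) = (1.3 - (-3))/(1 - (-3)) × (1.3 - (-1))/(1 - (-1)) × (1.3 - 3)/(1 - 3) = 1.050812
L_3(1.3) = (1.3 - (-3))/(3 - (-3)) × (1.3 - (-1))/(3 - (-1)) × (1.3 - 1)/(3 - 1) = 0.061813

P(1.3) = (-13)×L_0(1.3) + 15×L_1(1.3) + 23×L_2(1.3) + 25×L_3(1.3)
P(1.3) = 23.340375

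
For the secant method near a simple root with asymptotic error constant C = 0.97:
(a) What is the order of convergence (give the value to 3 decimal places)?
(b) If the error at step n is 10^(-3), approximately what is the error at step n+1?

(a) Secant method has superlinear convergence with order φ = (1+√5)/2 ≈ 1.618.
    This means |e_{n+1}| ≈ C|e_n|^1.618.

(b) With |e_n| = 10^(-3) and C = 0.97:
    |e_{n+1}| ≈ 0.97 × (10^(-3))^1.618 = 0.97 × 10^(-4.85)

(a) ≈ 1.618 (golden ratio); (b) |e_{n+1}| ≈ 1.357e-05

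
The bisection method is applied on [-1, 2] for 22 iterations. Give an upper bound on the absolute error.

Bisection error bound: |error| ≤ (b-a)/2^n
|error| ≤ (2 - (-1))/2^22 = 3/2^22
|error| ≤ 0.0000007153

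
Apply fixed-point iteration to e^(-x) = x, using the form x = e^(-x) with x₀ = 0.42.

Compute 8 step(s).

Equation: e^(-x) = x
Fixed-point form: x = e^(-x)
x₀ = 0.42

x_1 = g(0.420000) = 0.657047
x_2 = g(0.657047) = 0.518380
x_3 = g(0.518380) = 0.595484
x_4 = g(0.595484) = 0.551295
x_5 = g(0.551295) = 0.576203
x_6 = g(0.576203) = 0.562028
x_7 = g(0.562028) = 0.570052
x_8 = g(0.570052) = 0.565496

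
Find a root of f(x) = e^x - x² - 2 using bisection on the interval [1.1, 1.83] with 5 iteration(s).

f(x) = e^x - x² - 2
Initial interval: [1.1, 1.83]

Iteration 1:
  c_1 = (1.100000 + 1.830000)/2 = 1.465000
  f(c_1) = f(1.465000) = 0.181318
  f(a) × f(c) < 0, new interval: [1.100000, 1.465000]
Iteration 2:
  c_2 = (1.100000 + 1.465000)/2 = 1.282500
  f(c_2) = f(1.282500) = -0.039164
  f(a) × f(c) ≥ 0, new interval: [1.282500, 1.465000]
Iteration 3:
  c_3 = (1.282500 + 1.465000)/2 = 1.373750
  f(c_3) = f(1.373750) = 0.062947
  f(a) × f(c) < 0, new interval: [1.282500, 1.373750]
Iteration 4:
  c_4 = (1.282500 + 1.373750)/2 = 1.328125
  f(c_4) = f(1.328125) = 0.010045
  f(a) × f(c) < 0, new interval: [1.282500, 1.328125]
Iteration 5:
  c_5 = (1.282500 + 1.328125)/2 = 1.305313
  f(c_5) = f(1.305313) = -0.014999
  f(a) × f(c) ≥ 0, new interval: [1.305313, 1.328125]

After 5 iteration(s), the approximation is c_5 = 1.305313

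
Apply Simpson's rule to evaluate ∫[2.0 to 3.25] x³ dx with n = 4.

f(x) = x³
a = 2.0, b = 3.25, n = 4
h = (b - a)/n = 0.312500

Simpson's rule: (h/3)[f(x₀) + 4f(x₁) + 2f(x₂) + ... + f(xₙ)]

x_0 = 2.0000, f(x_0) = 8.000000, coefficient = 1
x_1 = 2.3125, f(x_1) = 12.366455, coefficient = 4
x_2 = 2.6250, f(x_2) = 18.087891, coefficient = 2
x_3 = 2.9375, f(x_3) = 25.347412, coefficient = 4
x_4 = 3.2500, f(x_4) = 34.328125, coefficient = 1

I ≈ (0.312500/3) × 229.359375 = 23.891602
Exact value: 23.891602
Error: 0.000000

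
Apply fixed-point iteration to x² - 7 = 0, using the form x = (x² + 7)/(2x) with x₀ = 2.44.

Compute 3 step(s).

Equation: x² - 7 = 0
Fixed-point form: x = (x² + 7)/(2x)
x₀ = 2.44

x_1 = g(2.440000) = 2.654426
x_2 = g(2.654426) = 2.645765
x_3 = g(2.645765) = 2.645751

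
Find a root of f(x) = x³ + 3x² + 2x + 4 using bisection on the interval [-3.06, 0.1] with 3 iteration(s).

f(x) = x³ + 3x² + 2x + 4
Initial interval: [-3.06, 0.1]

Iteration 1:
  c_1 = (-3.060000 + 0.100000)/2 = -1.480000
  f(c_1) = f(-1.480000) = 4.369408
  f(a) × f(c) < 0, new interval: [-3.060000, -1.480000]
Iteration 2:
  c_2 = (-3.060000 + (-1.480000))/2 = -2.270000
  f(c_2) = f(-2.270000) = 3.221617
  f(a) × f(c) < 0, new interval: [-3.060000, -2.270000]
Iteration 3:
  c_3 = (-3.060000 + (-2.270000))/2 = -2.665000
  f(c_3) = f(-2.665000) = 1.049245
  f(a) × f(c) < 0, new interval: [-3.060000, -2.665000]

After 3 iteration(s), the approximation is c_3 = -2.665000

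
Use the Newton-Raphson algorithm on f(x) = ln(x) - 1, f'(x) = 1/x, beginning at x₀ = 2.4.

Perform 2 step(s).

f(x) = ln(x) - 1
f'(x) = 1/x
x₀ = 2.4

Newton-Raphson formula: x_{n+1} = x_n - f(x_n)/f'(x_n)

Iteration 1:
  f(2.400000) = -0.124531
  f'(2.400000) = 0.416667
  x_1 = 2.400000 - (-0.124531)/0.416667 = 2.698875
Iteration 2:
  f(2.698875) = -0.007165
  f'(2.698875) = 0.370525
  x_2 = 2.698875 - (-0.007165)/0.370525 = 2.718212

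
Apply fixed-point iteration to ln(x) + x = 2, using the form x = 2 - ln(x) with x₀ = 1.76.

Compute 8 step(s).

Equation: ln(x) + x = 2
Fixed-point form: x = 2 - ln(x)
x₀ = 1.76

x_1 = g(1.760000) = 1.434686
x_2 = g(1.434686) = 1.639054
x_3 = g(1.639054) = 1.505881
x_4 = g(1.505881) = 1.590622
x_5 = g(1.590622) = 1.535875
x_6 = g(1.535875) = 1.570900
x_7 = g(1.570900) = 1.548351
x_8 = g(1.548351) = 1.562809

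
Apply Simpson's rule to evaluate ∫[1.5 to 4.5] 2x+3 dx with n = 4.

f(x) = 2x+3
a = 1.5, b = 4.5, n = 4
h = (b - a)/n = 0.750000

Simpson's rule: (h/3)[f(x₀) + 4f(x₁) + 2f(x₂) + ... + f(xₙ)]

x_0 = 1.5000, f(x_0) = 6.000000, coefficient = 1
x_1 = 2.2500, f(x_1) = 7.500000, coefficient = 4
x_2 = 3.0000, f(x_2) = 9.000000, coefficient = 2
x_3 = 3.7500, f(x_3) = 10.500000, coefficient = 4
x_4 = 4.5000, f(x_4) = 12.000000, coefficient = 1

I ≈ (0.750000/3) × 108.000000 = 27.000000
Exact value: 27.000000
Error: 0.000000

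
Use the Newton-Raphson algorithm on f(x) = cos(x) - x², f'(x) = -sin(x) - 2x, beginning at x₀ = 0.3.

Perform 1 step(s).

f(x) = cos(x) - x²
f'(x) = -sin(x) - 2x
x₀ = 0.3

Newton-Raphson formula: x_{n+1} = x_n - f(x_n)/f'(x_n)

Iteration 1:
  f(0.300000) = 0.865336
  f'(0.300000) = -0.895520
  x_1 = 0.300000 - 0.865336/(-0.895520) = 1.266295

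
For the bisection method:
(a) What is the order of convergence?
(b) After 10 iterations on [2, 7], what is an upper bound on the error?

(a) Bisection has linear (order 1) convergence; the error is halved each step.

(b) Error bound = (b-a)/2^n = (7 - 2)/2^{10}
    = 5/2^{10}

(a) 1 (linear); (b) error ≤ 4.88e-03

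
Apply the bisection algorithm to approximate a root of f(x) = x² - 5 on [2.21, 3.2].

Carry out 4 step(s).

f(x) = x² - 5
Initial interval: [2.21, 3.2]

Iteration 1:
  c_1 = (2.210000 + 3.200000)/2 = 2.705000
  f(c_1) = f(2.705000) = 2.317025
  f(a) × f(c) < 0, new interval: [2.210000, 2.705000]
Iteration 2:
  c_2 = (2.210000 + 2.705000)/2 = 2.457500
  f(c_2) = f(2.457500) = 1.039306
  f(a) × f(c) < 0, new interval: [2.210000, 2.457500]
Iteration 3:
  c_3 = (2.210000 + 2.457500)/2 = 2.333750
  f(c_3) = f(2.333750) = 0.446389
  f(a) × f(c) < 0, new interval: [2.210000, 2.333750]
Iteration 4:
  c_4 = (2.210000 + 2.333750)/2 = 2.271875
  f(c_4) = f(2.271875) = 0.161416
  f(a) × f(c) < 0, new interval: [2.210000, 2.271875]

After 4 iteration(s), the approximation is c_4 = 2.271875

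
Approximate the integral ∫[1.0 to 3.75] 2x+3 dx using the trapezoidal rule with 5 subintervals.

f(x) = 2x+3
a = 1.0, b = 3.75, n = 5
h = (b - a)/n = 0.550000

Trapezoidal rule: (h/2)[f(x₀) + 2f(x₁) + 2f(x₂) + ... + f(xₙ)]

x_0 = 1.0000, f(x_0) = 5.000000, coefficient = 1
x_1 = 1.5500, f(x_1) = 6.100000, coefficient = 2
x_2 = 2.1000, f(x_2) = 7.200000, coefficient = 2
x_3 = 2.6500, f(x_3) = 8.300000, coefficient = 2
x_4 = 3.2000, f(x_4) = 9.400000, coefficient = 2
x_5 = 3.7500, f(x_5) = 10.500000, coefficient = 1

I ≈ (0.550000/2) × 77.500000 = 21.312500
Exact value: 21.312500
Error: 0.000000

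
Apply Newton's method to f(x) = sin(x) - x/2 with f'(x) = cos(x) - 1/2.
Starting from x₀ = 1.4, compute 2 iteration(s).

f(x) = sin(x) - x/2
f'(x) = cos(x) - 1/2
x₀ = 1.4

Newton-Raphson formula: x_{n+1} = x_n - f(x_n)/f'(x_n)

Iteration 1:
  f(1.400000) = 0.285450
  f'(1.400000) = -0.330033
  x_1 = 1.400000 - 0.285450/(-0.330033) = 2.264913
Iteration 2:
  f(2.264913) = -0.363838
  f'(2.264913) = -1.139707
  x_2 = 2.264913 - (-0.363838)/(-1.139707) = 1.945675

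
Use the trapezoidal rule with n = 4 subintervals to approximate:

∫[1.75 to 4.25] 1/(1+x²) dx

f(x) = 1/(1+x²)
a = 1.75, b = 4.25, n = 4
h = (b - a)/n = 0.625000

Trapezoidal rule: (h/2)[f(x₀) + 2f(x₁) + 2f(x₂) + ... + f(xₙ)]

x_0 = 1.7500, f(x_0) = 0.246154, coefficient = 1
x_1 = 2.3750, f(x_1) = 0.150588, coefficient = 2
x_2 = 3.0000, f(x_2) = 0.100000, coefficient = 2
x_3 = 3.6250, f(x_3) = 0.070718, coefficient = 2
x_4 = 4.2500, f(x_4) = 0.052459, coefficient = 1

I ≈ (0.625000/2) × 0.941226 = 0.294133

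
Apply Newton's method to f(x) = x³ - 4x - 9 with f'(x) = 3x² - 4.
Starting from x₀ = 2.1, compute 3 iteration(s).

f(x) = x³ - 4x - 9
f'(x) = 3x² - 4
x₀ = 2.1

Newton-Raphson formula: x_{n+1} = x_n - f(x_n)/f'(x_n)

Iteration 1:
  f(2.100000) = -8.139000
  f'(2.100000) = 9.230000
  x_1 = 2.100000 - (-8.139000)/9.230000 = 2.981798
Iteration 2:
  f(2.981798) = 5.584341
  f'(2.981798) = 22.673367
  x_2 = 2.981798 - 5.584341/22.673367 = 2.735503
Iteration 3:
  f(2.735503) = 0.527699
  f'(2.735503) = 18.448935
  x_3 = 2.735503 - 0.527699/18.448935 = 2.706900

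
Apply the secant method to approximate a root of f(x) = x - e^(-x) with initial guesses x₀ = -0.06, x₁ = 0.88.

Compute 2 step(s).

f(x) = x - e^(-x)
x₀ = -0.06, x₁ = 0.88

Secant formula: x_{n+1} = x_n - f(x_n)(x_n - x_{n-1})/(f(x_n) - f(x_{n-1}))

Iteration 1:
  f(-0.060000) = -1.121837
  f(0.880000) = 0.465217
  x_2 = 0.880000 - 0.465217×(0.880000 - (-0.060000))/(0.465217 - (-1.121837))
       = 0.604455
Iteration 2:
  f(0.880000) = 0.465217
  f(0.604455) = 0.058083
  x_3 = 0.604455 - 0.058083×(0.604455 - 0.880000)/(0.058083 - 0.465217)
       = 0.565145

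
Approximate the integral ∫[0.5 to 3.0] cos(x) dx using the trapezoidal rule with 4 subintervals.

f(x) = cos(x)
a = 0.5, b = 3.0, n = 4
h = (b - a)/n = 0.625000

Trapezoidal rule: (h/2)[f(x₀) + 2f(x₁) + 2f(x₂) + ... + f(xₙ)]

x_0 = 0.5000, f(x_0) = 0.877583, coefficient = 1
x_1 = 1.1250, f(x_1) = 0.431177, coefficient = 2
x_2 = 1.7500, f(x_2) = -0.178246, coefficient = 2
x_3 = 2.3750, f(x_3) = -0.720278, coefficient = 2
x_4 = 3.0000, f(x_4) = -0.989992, coefficient = 1

I ≈ (0.625000/2) × -1.047106 = -0.327221
Exact value: -0.338306
Error: 0.011085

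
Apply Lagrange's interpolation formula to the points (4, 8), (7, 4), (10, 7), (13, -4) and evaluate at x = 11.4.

Lagrange interpolation formula:
P(x) = Σ yᵢ × Lᵢ(x)
where Lᵢ(x) = Π_{j≠i} (x - xⱼ)/(xᵢ - xⱼ)

L_0(11.4) = (11.4 - 7)/(4 - 7) × (11.4 - 10)/(4 - 10) × (11.4 - 13)/(4 - 13) = 0.060840
L_1(11.4) = (11.4 - 4)/(7 - 4) × (11.4 - 10)/(7 - 10) × (11.4 - 13)/(7 - 13) = -0.306963
L_2(11.4) = (11.4 - 4)/(10 - 4) × (11.4 - 7)/(10 - 7) × (11.4 - 13)/(10 - 13) = 0.964741
L_3(11.4) = (11.4 - 4)/(13 - 4) × (11.4 - 7)/(13 - 7) × (11.4 - 10)/(13 - 10) = 0.281383

P(11.4) = 8×L_0(11.4) + 4×L_1(11.4) + 7×L_2(11.4) + (-4)×L_3(11.4)
P(11.4) = 4.886519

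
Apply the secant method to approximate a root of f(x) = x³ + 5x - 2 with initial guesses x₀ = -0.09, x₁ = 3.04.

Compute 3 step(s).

f(x) = x³ + 5x - 2
x₀ = -0.09, x₁ = 3.04

Secant formula: x_{n+1} = x_n - f(x_n)(x_n - x_{n-1})/(f(x_n) - f(x_{n-1}))

Iteration 1:
  f(-0.090000) = -2.450729
  f(3.040000) = 41.294464
  x_2 = 3.040000 - 41.294464×(3.040000 - (-0.090000))/(41.294464 - (-2.450729))
       = 0.085351
Iteration 2:
  f(3.040000) = 41.294464
  f(0.085351) = -1.572621
  x_3 = 0.085351 - (-1.572621)×(0.085351 - 3.040000)/(-1.572621 - 41.294464)
       = 0.193746
Iteration 3:
  f(0.085351) = -1.572621
  f(0.193746) = -1.023999
  x_4 = 0.193746 - (-1.023999)×(0.193746 - 0.085351)/(-1.023999 - (-1.572621))
       = 0.396063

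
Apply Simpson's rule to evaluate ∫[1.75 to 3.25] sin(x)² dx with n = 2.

f(x) = sin(x)²
a = 1.75, b = 3.25, n = 2
h = (b - a)/n = 0.750000

Simpson's rule: (h/3)[f(x₀) + 4f(x₁) + 2f(x₂) + ... + f(xₙ)]

x_0 = 1.7500, f(x_0) = 0.968228, coefficient = 1
x_1 = 2.5000, f(x_1) = 0.358169, coefficient = 4
x_2 = 3.2500, f(x_2) = 0.011706, coefficient = 1

I ≈ (0.750000/3) × 2.412610 = 0.603153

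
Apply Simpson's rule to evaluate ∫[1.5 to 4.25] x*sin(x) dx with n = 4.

f(x) = x*sin(x)
a = 1.5, b = 4.25, n = 4
h = (b - a)/n = 0.687500

Simpson's rule: (h/3)[f(x₀) + 4f(x₁) + 2f(x₂) + ... + f(xₙ)]

x_0 = 1.5000, f(x_0) = 1.496242, coefficient = 1
x_1 = 2.1875, f(x_1) = 1.784539, coefficient = 4
x_2 = 2.8750, f(x_2) = 0.757407, coefficient = 2
x_3 = 3.5625, f(x_3) = -1.455598, coefficient = 4
x_4 = 4.2500, f(x_4) = -3.803705, coefficient = 1

I ≈ (0.687500/3) × 0.523119 = 0.119881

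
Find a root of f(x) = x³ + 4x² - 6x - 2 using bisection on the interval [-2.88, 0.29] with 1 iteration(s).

f(x) = x³ + 4x² - 6x - 2
Initial interval: [-2.88, 0.29]

Iteration 1:
  c_1 = (-2.880000 + 0.290000)/2 = -1.295000
  f(c_1) = f(-1.295000) = 10.306353
  f(a) × f(c) ≥ 0, new interval: [-1.295000, 0.290000]

After 1 iteration(s), the approximation is c_1 = -1.295000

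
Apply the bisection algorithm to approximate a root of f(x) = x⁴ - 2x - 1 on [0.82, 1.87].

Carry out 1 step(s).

f(x) = x⁴ - 2x - 1
Initial interval: [0.82, 1.87]

Iteration 1:
  c_1 = (0.820000 + 1.870000)/2 = 1.345000
  f(c_1) = f(1.345000) = -0.417429
  f(a) × f(c) ≥ 0, new interval: [1.345000, 1.870000]

After 1 iteration(s), the approximation is c_1 = 1.345000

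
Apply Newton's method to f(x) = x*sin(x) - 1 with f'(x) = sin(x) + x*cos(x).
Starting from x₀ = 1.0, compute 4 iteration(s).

f(x) = x*sin(x) - 1
f'(x) = sin(x) + x*cos(x)
x₀ = 1.0

Newton-Raphson formula: x_{n+1} = x_n - f(x_n)/f'(x_n)

Iteration 1:
  f(1.000000) = -0.158529
  f'(1.000000) = 1.381773
  x_1 = 1.000000 - (-0.158529)/1.381773 = 1.114729
Iteration 2:
  f(1.114729) = 0.000794
  f'(1.114729) = 1.388741
  x_2 = 1.114729 - 0.000794/1.388741 = 1.114157
Iteration 3:
  f(1.114157) = 0.000000
  f'(1.114157) = 1.388809
  x_3 = 1.114157 - 0.000000/1.388809 = 1.114157
Iteration 4:
  f(1.114157) = 0.000000
  f'(1.114157) = 1.388809
  x_4 = 1.114157 - 0.000000/1.388809 = 1.114157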